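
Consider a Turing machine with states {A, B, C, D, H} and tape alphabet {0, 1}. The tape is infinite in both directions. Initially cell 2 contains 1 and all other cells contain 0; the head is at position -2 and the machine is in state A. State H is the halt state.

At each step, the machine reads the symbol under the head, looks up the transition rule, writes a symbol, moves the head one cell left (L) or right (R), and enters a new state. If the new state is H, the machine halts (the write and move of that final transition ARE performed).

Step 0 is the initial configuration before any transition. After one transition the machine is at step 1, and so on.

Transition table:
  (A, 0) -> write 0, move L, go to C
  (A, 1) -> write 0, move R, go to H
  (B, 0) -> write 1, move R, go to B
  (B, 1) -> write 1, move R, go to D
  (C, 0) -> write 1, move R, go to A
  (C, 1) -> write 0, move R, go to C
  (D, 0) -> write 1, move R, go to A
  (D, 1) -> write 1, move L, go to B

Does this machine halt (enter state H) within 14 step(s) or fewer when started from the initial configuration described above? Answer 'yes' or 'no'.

Step 1: in state A at pos -2, read 0 -> (A,0)->write 0,move L,goto C. Now: state=C, head=-3, tape[-4..3]=00000010 (head:  ^)
Step 2: in state C at pos -3, read 0 -> (C,0)->write 1,move R,goto A. Now: state=A, head=-2, tape[-4..3]=01000010 (head:   ^)
Step 3: in state A at pos -2, read 0 -> (A,0)->write 0,move L,goto C. Now: state=C, head=-3, tape[-4..3]=01000010 (head:  ^)
Step 4: in state C at pos -3, read 1 -> (C,1)->write 0,move R,goto C. Now: state=C, head=-2, tape[-4..3]=00000010 (head:   ^)
Step 5: in state C at pos -2, read 0 -> (C,0)->write 1,move R,goto A. Now: state=A, head=-1, tape[-4..3]=00100010 (head:    ^)
Step 6: in state A at pos -1, read 0 -> (A,0)->write 0,move L,goto C. Now: state=C, head=-2, tape[-4..3]=00100010 (head:   ^)
Step 7: in state C at pos -2, read 1 -> (C,1)->write 0,move R,goto C. Now: state=C, head=-1, tape[-4..3]=00000010 (head:    ^)
Step 8: in state C at pos -1, read 0 -> (C,0)->write 1,move R,goto A. Now: state=A, head=0, tape[-4..3]=00010010 (head:     ^)
Step 9: in state A at pos 0, read 0 -> (A,0)->write 0,move L,goto C. Now: state=C, head=-1, tape[-4..3]=00010010 (head:    ^)
Step 10: in state C at pos -1, read 1 -> (C,1)->write 0,move R,goto C. Now: state=C, head=0, tape[-4..3]=00000010 (head:     ^)
Step 11: in state C at pos 0, read 0 -> (C,0)->write 1,move R,goto A. Now: state=A, head=1, tape[-4..3]=00001010 (head:      ^)
Step 12: in state A at pos 1, read 0 -> (A,0)->write 0,move L,goto C. Now: state=C, head=0, tape[-4..3]=00001010 (head:     ^)
Step 13: in state C at pos 0, read 1 -> (C,1)->write 0,move R,goto C. Now: state=C, head=1, tape[-4..3]=00000010 (head:      ^)
Step 14: in state C at pos 1, read 0 -> (C,0)->write 1,move R,goto A. Now: state=A, head=2, tape[-4..3]=00000110 (head:       ^)
After 14 step(s): state = A (not H) -> not halted within 14 -> no

Answer: no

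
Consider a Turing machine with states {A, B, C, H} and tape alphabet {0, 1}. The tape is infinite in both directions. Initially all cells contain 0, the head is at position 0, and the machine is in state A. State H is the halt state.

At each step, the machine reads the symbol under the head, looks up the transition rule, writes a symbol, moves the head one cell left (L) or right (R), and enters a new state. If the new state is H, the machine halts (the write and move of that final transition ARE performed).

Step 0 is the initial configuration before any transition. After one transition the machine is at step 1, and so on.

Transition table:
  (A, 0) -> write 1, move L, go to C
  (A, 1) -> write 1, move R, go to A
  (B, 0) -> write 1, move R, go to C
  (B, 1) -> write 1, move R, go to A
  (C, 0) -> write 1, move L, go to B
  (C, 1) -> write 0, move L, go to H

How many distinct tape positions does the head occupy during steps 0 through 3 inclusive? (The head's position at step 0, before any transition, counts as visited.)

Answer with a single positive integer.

Step 1: in state A at pos 0, read 0 -> (A,0)->write 1,move L,goto C. Now: state=C, head=-1, tape[-2..1]=0010 (head:  ^)
Step 2: in state C at pos -1, read 0 -> (C,0)->write 1,move L,goto B. Now: state=B, head=-2, tape[-3..1]=00110 (head:  ^)
Step 3: in state B at pos -2, read 0 -> (B,0)->write 1,move R,goto C. Now: state=C, head=-1, tape[-3..1]=01110 (head:   ^)
Head positions at steps 0..3: starting at 0, distinct positions visited = {-2, -1, 0} -> 3 position(s)

Answer: 3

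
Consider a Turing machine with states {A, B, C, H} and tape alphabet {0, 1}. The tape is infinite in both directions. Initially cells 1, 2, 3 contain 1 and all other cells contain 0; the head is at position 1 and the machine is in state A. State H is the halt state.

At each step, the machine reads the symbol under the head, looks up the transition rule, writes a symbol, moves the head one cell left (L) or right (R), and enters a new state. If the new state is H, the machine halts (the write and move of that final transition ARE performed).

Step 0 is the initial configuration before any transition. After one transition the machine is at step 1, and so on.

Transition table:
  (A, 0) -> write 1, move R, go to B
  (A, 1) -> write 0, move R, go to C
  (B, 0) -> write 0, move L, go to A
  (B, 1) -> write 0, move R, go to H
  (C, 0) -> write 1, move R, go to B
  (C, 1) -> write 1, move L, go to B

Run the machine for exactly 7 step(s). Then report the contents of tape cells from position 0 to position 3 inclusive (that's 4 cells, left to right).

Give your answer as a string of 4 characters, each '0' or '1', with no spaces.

Step 1: in state A at pos 1, read 1 -> (A,1)->write 0,move R,goto C. Now: state=C, head=2, tape[0..4]=00110 (head:   ^)
Step 2: in state C at pos 2, read 1 -> (C,1)->write 1,move L,goto B. Now: state=B, head=1, tape[0..4]=00110 (head:  ^)
Step 3: in state B at pos 1, read 0 -> (B,0)->write 0,move L,goto A. Now: state=A, head=0, tape[-1..4]=000110 (head:  ^)
Step 4: in state A at pos 0, read 0 -> (A,0)->write 1,move R,goto B. Now: state=B, head=1, tape[-1..4]=010110 (head:   ^)
Step 5: in state B at pos 1, read 0 -> (B,0)->write 0,move L,goto A. Now: state=A, head=0, tape[-1..4]=010110 (head:  ^)
Step 6: in state A at pos 0, read 1 -> (A,1)->write 0,move R,goto C. Now: state=C, head=1, tape[-1..4]=000110 (head:   ^)
Step 7: in state C at pos 1, read 0 -> (C,0)->write 1,move R,goto B. Now: state=B, head=2, tape[-1..4]=001110 (head:    ^)

Answer: 0111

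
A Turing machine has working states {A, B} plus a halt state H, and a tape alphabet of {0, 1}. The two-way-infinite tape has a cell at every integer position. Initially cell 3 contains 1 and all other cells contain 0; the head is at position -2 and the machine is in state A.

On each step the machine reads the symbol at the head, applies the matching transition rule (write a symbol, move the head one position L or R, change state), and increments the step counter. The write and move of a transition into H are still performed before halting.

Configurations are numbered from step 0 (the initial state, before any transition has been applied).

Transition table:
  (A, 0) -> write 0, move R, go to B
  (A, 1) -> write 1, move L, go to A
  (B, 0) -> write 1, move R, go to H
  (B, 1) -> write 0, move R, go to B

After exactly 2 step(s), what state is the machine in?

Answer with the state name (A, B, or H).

Step 1: in state A at pos -2, read 0 -> (A,0)->write 0,move R,goto B. Now: state=B, head=-1, tape[-3..4]=00000010 (head:   ^)
Step 2: in state B at pos -1, read 0 -> (B,0)->write 1,move R,goto H. Now: state=H, head=0, tape[-3..4]=00100010 (head:    ^)

Answer: H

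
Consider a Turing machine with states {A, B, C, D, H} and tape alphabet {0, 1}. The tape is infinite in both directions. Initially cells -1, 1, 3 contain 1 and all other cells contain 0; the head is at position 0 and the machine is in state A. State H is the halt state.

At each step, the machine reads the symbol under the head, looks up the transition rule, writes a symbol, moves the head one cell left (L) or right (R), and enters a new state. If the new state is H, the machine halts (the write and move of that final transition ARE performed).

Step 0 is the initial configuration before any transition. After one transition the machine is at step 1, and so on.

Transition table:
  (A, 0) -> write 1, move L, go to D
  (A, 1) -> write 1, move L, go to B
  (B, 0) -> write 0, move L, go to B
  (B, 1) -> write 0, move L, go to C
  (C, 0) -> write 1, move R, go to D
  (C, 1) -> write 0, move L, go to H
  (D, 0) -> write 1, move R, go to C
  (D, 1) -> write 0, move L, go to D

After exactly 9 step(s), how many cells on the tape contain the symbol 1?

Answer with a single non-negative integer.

Step 1: in state A at pos 0, read 0 -> (A,0)->write 1,move L,goto D. Now: state=D, head=-1, tape[-2..4]=0111010 (head:  ^)
Step 2: in state D at pos -1, read 1 -> (D,1)->write 0,move L,goto D. Now: state=D, head=-2, tape[-3..4]=00011010 (head:  ^)
Step 3: in state D at pos -2, read 0 -> (D,0)->write 1,move R,goto C. Now: state=C, head=-1, tape[-3..4]=01011010 (head:   ^)
Step 4: in state C at pos -1, read 0 -> (C,0)->write 1,move R,goto D. Now: state=D, head=0, tape[-3..4]=01111010 (head:    ^)
Step 5: in state D at pos 0, read 1 -> (D,1)->write 0,move L,goto D. Now: state=D, head=-1, tape[-3..4]=01101010 (head:   ^)
Step 6: in state D at pos -1, read 1 -> (D,1)->write 0,move L,goto D. Now: state=D, head=-2, tape[-3..4]=01001010 (head:  ^)
Step 7: in state D at pos -2, read 1 -> (D,1)->write 0,move L,goto D. Now: state=D, head=-3, tape[-4..4]=000001010 (head:  ^)
Step 8: in state D at pos -3, read 0 -> (D,0)->write 1,move R,goto C. Now: state=C, head=-2, tape[-4..4]=010001010 (head:   ^)
Step 9: in state C at pos -2, read 0 -> (C,0)->write 1,move R,goto D. Now: state=D, head=-1, tape[-4..4]=011001010 (head:    ^)
Cells containing 1 after step 9: {-3, -2, 1, 3} -> 4 cell(s)

Answer: 4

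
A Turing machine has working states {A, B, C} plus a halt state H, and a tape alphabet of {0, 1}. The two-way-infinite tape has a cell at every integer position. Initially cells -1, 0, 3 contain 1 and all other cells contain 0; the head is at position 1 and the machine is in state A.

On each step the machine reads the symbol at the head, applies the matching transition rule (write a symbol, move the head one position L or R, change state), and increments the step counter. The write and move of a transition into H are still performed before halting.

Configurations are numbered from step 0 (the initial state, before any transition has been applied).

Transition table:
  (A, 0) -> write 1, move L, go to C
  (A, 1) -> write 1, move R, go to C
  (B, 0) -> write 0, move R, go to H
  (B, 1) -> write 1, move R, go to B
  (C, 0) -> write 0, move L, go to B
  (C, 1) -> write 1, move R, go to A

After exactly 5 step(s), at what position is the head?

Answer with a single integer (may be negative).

Answer: 2

Derivation:
Step 1: in state A at pos 1, read 0 -> (A,0)->write 1,move L,goto C. Now: state=C, head=0, tape[-2..4]=0111010 (head:   ^)
Step 2: in state C at pos 0, read 1 -> (C,1)->write 1,move R,goto A. Now: state=A, head=1, tape[-2..4]=0111010 (head:    ^)
Step 3: in state A at pos 1, read 1 -> (A,1)->write 1,move R,goto C. Now: state=C, head=2, tape[-2..4]=0111010 (head:     ^)
Step 4: in state C at pos 2, read 0 -> (C,0)->write 0,move L,goto B. Now: state=B, head=1, tape[-2..4]=0111010 (head:    ^)
Step 5: in state B at pos 1, read 1 -> (B,1)->write 1,move R,goto B. Now: state=B, head=2, tape[-2..4]=0111010 (head:     ^)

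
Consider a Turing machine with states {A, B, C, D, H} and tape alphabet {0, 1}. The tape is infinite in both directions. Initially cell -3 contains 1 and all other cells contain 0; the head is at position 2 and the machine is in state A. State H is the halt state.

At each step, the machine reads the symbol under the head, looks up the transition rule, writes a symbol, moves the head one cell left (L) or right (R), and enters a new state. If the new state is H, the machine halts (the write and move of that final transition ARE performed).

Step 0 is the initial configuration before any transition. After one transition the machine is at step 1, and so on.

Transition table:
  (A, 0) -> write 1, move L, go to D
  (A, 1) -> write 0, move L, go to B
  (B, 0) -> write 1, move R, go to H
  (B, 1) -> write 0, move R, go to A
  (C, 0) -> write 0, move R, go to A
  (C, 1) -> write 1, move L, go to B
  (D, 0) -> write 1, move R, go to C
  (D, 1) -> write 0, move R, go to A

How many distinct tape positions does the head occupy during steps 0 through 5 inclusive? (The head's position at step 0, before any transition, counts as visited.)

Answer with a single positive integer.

Step 1: in state A at pos 2, read 0 -> (A,0)->write 1,move L,goto D. Now: state=D, head=1, tape[-4..3]=01000010 (head:      ^)
Step 2: in state D at pos 1, read 0 -> (D,0)->write 1,move R,goto C. Now: state=C, head=2, tape[-4..3]=01000110 (head:       ^)
Step 3: in state C at pos 2, read 1 -> (C,1)->write 1,move L,goto B. Now: state=B, head=1, tape[-4..3]=01000110 (head:      ^)
Step 4: in state B at pos 1, read 1 -> (B,1)->write 0,move R,goto A. Now: state=A, head=2, tape[-4..3]=01000010 (head:       ^)
Step 5: in state A at pos 2, read 1 -> (A,1)->write 0,move L,goto B. Now: state=B, head=1, tape[-4..3]=01000000 (head:      ^)
Head positions at steps 0..5: starting at 2, distinct positions visited = {1, 2} -> 2 position(s)

Answer: 2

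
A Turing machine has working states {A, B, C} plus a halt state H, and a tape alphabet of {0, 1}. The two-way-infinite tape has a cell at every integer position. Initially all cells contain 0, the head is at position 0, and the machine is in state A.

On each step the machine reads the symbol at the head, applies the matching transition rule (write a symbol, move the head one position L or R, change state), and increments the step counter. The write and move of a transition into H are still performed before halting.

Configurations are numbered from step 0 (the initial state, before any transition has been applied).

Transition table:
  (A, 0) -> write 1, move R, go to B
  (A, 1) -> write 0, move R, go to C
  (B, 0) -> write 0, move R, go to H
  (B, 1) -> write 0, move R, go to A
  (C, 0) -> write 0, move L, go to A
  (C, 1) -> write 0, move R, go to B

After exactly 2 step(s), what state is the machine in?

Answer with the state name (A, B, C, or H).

Answer: H

Derivation:
Step 1: in state A at pos 0, read 0 -> (A,0)->write 1,move R,goto B. Now: state=B, head=1, tape[-1..2]=0100 (head:   ^)
Step 2: in state B at pos 1, read 0 -> (B,0)->write 0,move R,goto H. Now: state=H, head=2, tape[-1..3]=01000 (head:    ^)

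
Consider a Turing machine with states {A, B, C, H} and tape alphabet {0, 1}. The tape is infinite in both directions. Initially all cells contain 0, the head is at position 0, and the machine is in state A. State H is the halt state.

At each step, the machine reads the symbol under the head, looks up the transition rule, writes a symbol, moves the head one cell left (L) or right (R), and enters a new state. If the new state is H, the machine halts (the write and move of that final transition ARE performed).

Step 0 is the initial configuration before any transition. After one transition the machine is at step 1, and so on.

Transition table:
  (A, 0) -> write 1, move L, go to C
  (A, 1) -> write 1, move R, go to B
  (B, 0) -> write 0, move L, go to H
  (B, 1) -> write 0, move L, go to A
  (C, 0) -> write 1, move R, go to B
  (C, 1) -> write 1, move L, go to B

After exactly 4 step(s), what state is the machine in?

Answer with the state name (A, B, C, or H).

Step 1: in state A at pos 0, read 0 -> (A,0)->write 1,move L,goto C. Now: state=C, head=-1, tape[-2..1]=0010 (head:  ^)
Step 2: in state C at pos -1, read 0 -> (C,0)->write 1,move R,goto B. Now: state=B, head=0, tape[-2..1]=0110 (head:   ^)
Step 3: in state B at pos 0, read 1 -> (B,1)->write 0,move L,goto A. Now: state=A, head=-1, tape[-2..1]=0100 (head:  ^)
Step 4: in state A at pos -1, read 1 -> (A,1)->write 1,move R,goto B. Now: state=B, head=0, tape[-2..1]=0100 (head:   ^)

Answer: B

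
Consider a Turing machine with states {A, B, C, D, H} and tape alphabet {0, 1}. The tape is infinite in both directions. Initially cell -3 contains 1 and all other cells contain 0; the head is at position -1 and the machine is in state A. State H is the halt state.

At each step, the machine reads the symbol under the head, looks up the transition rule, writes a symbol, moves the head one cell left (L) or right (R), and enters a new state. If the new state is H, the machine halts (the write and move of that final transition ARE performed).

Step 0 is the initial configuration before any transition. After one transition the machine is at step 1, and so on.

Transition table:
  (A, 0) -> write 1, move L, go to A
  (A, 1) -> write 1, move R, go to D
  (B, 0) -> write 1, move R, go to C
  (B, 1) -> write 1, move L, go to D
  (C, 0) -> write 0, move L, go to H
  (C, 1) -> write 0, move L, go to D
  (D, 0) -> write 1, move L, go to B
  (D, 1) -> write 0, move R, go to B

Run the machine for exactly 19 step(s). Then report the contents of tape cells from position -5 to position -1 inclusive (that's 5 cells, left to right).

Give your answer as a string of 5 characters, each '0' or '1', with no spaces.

Answer: 00010

Derivation:
Step 1: in state A at pos -1, read 0 -> (A,0)->write 1,move L,goto A. Now: state=A, head=-2, tape[-4..0]=01010 (head:   ^)
Step 2: in state A at pos -2, read 0 -> (A,0)->write 1,move L,goto A. Now: state=A, head=-3, tape[-4..0]=01110 (head:  ^)
Step 3: in state A at pos -3, read 1 -> (A,1)->write 1,move R,goto D. Now: state=D, head=-2, tape[-4..0]=01110 (head:   ^)
Step 4: in state D at pos -2, read 1 -> (D,1)->write 0,move R,goto B. Now: state=B, head=-1, tape[-4..0]=01010 (head:    ^)
Step 5: in state B at pos -1, read 1 -> (B,1)->write 1,move L,goto D. Now: state=D, head=-2, tape[-4..0]=01010 (head:   ^)
Step 6: in state D at pos -2, read 0 -> (D,0)->write 1,move L,goto B. Now: state=B, head=-3, tape[-4..0]=01110 (head:  ^)
Step 7: in state B at pos -3, read 1 -> (B,1)->write 1,move L,goto D. Now: state=D, head=-4, tape[-5..0]=001110 (head:  ^)
Step 8: in state D at pos -4, read 0 -> (D,0)->write 1,move L,goto B. Now: state=B, head=-5, tape[-6..0]=0011110 (head:  ^)
Step 9: in state B at pos -5, read 0 -> (B,0)->write 1,move R,goto C. Now: state=C, head=-4, tape[-6..0]=0111110 (head:   ^)
Step 10: in state C at pos -4, read 1 -> (C,1)->write 0,move L,goto D. Now: state=D, head=-5, tape[-6..0]=0101110 (head:  ^)
Step 11: in state D at pos -5, read 1 -> (D,1)->write 0,move R,goto B. Now: state=B, head=-4, tape[-6..0]=0001110 (head:   ^)
Step 12: in state B at pos -4, read 0 -> (B,0)->write 1,move R,goto C. Now: state=C, head=-3, tape[-6..0]=0011110 (head:    ^)
Step 13: in state C at pos -3, read 1 -> (C,1)->write 0,move L,goto D. Now: state=D, head=-4, tape[-6..0]=0010110 (head:   ^)
Step 14: in state D at pos -4, read 1 -> (D,1)->write 0,move R,goto B. Now: state=B, head=-3, tape[-6..0]=0000110 (head:    ^)
Step 15: in state B at pos -3, read 0 -> (B,0)->write 1,move R,goto C. Now: state=C, head=-2, tape[-6..0]=0001110 (head:     ^)
Step 16: in state C at pos -2, read 1 -> (C,1)->write 0,move L,goto D. Now: state=D, head=-3, tape[-6..0]=0001010 (head:    ^)
Step 17: in state D at pos -3, read 1 -> (D,1)->write 0,move R,goto B. Now: state=B, head=-2, tape[-6..0]=0000010 (head:     ^)
Step 18: in state B at pos -2, read 0 -> (B,0)->write 1,move R,goto C. Now: state=C, head=-1, tape[-6..0]=0000110 (head:      ^)
Step 19: in state C at pos -1, read 1 -> (C,1)->write 0,move L,goto D. Now: state=D, head=-2, tape[-6..0]=0000100 (head:     ^)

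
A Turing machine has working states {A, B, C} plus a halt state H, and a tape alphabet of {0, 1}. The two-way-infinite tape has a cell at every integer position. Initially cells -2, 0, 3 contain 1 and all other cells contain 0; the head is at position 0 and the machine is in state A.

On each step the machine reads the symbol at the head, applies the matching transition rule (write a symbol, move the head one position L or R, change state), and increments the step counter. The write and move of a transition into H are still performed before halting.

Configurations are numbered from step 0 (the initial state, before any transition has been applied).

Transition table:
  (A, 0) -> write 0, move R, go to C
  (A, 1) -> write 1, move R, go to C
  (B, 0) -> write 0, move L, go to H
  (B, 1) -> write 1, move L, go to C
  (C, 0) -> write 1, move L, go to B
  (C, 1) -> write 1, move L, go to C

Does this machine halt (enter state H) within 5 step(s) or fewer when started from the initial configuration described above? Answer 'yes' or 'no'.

Answer: no

Derivation:
Step 1: in state A at pos 0, read 1 -> (A,1)->write 1,move R,goto C. Now: state=C, head=1, tape[-3..4]=01010010 (head:     ^)
Step 2: in state C at pos 1, read 0 -> (C,0)->write 1,move L,goto B. Now: state=B, head=0, tape[-3..4]=01011010 (head:    ^)
Step 3: in state B at pos 0, read 1 -> (B,1)->write 1,move L,goto C. Now: state=C, head=-1, tape[-3..4]=01011010 (head:   ^)
Step 4: in state C at pos -1, read 0 -> (C,0)->write 1,move L,goto B. Now: state=B, head=-2, tape[-3..4]=01111010 (head:  ^)
Step 5: in state B at pos -2, read 1 -> (B,1)->write 1,move L,goto C. Now: state=C, head=-3, tape[-4..4]=001111010 (head:  ^)
After 5 step(s): state = C (not H) -> not halted within 5 -> no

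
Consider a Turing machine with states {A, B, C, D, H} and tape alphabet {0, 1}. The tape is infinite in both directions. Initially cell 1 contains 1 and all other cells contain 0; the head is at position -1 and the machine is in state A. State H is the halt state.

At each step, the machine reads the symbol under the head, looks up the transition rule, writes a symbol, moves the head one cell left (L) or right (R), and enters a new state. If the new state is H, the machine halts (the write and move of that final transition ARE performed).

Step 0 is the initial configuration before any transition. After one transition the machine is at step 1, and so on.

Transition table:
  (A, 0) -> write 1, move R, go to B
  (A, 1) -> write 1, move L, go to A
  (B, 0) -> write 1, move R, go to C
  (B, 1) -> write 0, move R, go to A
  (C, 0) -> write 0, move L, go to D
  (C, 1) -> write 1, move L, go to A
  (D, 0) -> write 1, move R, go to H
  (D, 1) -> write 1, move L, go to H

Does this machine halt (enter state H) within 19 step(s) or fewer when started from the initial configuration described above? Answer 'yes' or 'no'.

Step 1: in state A at pos -1, read 0 -> (A,0)->write 1,move R,goto B. Now: state=B, head=0, tape[-2..2]=01010 (head:   ^)
Step 2: in state B at pos 0, read 0 -> (B,0)->write 1,move R,goto C. Now: state=C, head=1, tape[-2..2]=01110 (head:    ^)
Step 3: in state C at pos 1, read 1 -> (C,1)->write 1,move L,goto A. Now: state=A, head=0, tape[-2..2]=01110 (head:   ^)
Step 4: in state A at pos 0, read 1 -> (A,1)->write 1,move L,goto A. Now: state=A, head=-1, tape[-2..2]=01110 (head:  ^)
Step 5: in state A at pos -1, read 1 -> (A,1)->write 1,move L,goto A. Now: state=A, head=-2, tape[-3..2]=001110 (head:  ^)
Step 6: in state A at pos -2, read 0 -> (A,0)->write 1,move R,goto B. Now: state=B, head=-1, tape[-3..2]=011110 (head:   ^)
Step 7: in state B at pos -1, read 1 -> (B,1)->write 0,move R,goto A. Now: state=A, head=0, tape[-3..2]=010110 (head:    ^)
Step 8: in state A at pos 0, read 1 -> (A,1)->write 1,move L,goto A. Now: state=A, head=-1, tape[-3..2]=010110 (head:   ^)
Step 9: in state A at pos -1, read 0 -> (A,0)->write 1,move R,goto B. Now: state=B, head=0, tape[-3..2]=011110 (head:    ^)
Step 10: in state B at pos 0, read 1 -> (B,1)->write 0,move R,goto A. Now: state=A, head=1, tape[-3..2]=011010 (head:     ^)
Step 11: in state A at pos 1, read 1 -> (A,1)->write 1,move L,goto A. Now: state=A, head=0, tape[-3..2]=011010 (head:    ^)
Step 12: in state A at pos 0, read 0 -> (A,0)->write 1,move R,goto B. Now: state=B, head=1, tape[-3..2]=011110 (head:     ^)
Step 13: in state B at pos 1, read 1 -> (B,1)->write 0,move R,goto A. Now: state=A, head=2, tape[-3..3]=0111000 (head:      ^)
Step 14: in state A at pos 2, read 0 -> (A,0)->write 1,move R,goto B. Now: state=B, head=3, tape[-3..4]=01110100 (head:       ^)
Step 15: in state B at pos 3, read 0 -> (B,0)->write 1,move R,goto C. Now: state=C, head=4, tape[-3..5]=011101100 (head:        ^)
Step 16: in state C at pos 4, read 0 -> (C,0)->write 0,move L,goto D. Now: state=D, head=3, tape[-3..5]=011101100 (head:       ^)
Step 17: in state D at pos 3, read 1 -> (D,1)->write 1,move L,goto H. Now: state=H, head=2, tape[-3..5]=011101100 (head:      ^)
State H reached at step 17; 17 <= 19 -> yes

Answer: yes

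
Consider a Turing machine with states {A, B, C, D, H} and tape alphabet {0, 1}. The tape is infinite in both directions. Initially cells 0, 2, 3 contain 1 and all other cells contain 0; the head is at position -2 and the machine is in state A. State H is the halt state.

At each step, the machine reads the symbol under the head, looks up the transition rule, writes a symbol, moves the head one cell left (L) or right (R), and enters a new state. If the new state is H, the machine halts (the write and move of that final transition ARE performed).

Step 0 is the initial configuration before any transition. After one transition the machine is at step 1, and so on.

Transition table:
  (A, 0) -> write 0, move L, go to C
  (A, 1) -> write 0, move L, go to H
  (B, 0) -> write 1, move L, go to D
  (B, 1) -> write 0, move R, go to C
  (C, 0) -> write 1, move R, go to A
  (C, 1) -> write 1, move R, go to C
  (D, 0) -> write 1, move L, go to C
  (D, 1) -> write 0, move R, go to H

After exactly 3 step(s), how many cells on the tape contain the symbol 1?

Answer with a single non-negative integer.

Step 1: in state A at pos -2, read 0 -> (A,0)->write 0,move L,goto C. Now: state=C, head=-3, tape[-4..4]=000010110 (head:  ^)
Step 2: in state C at pos -3, read 0 -> (C,0)->write 1,move R,goto A. Now: state=A, head=-2, tape[-4..4]=010010110 (head:   ^)
Step 3: in state A at pos -2, read 0 -> (A,0)->write 0,move L,goto C. Now: state=C, head=-3, tape[-4..4]=010010110 (head:  ^)
Cells containing 1 after step 3: {-3, 0, 2, 3} -> 4 cell(s)

Answer: 4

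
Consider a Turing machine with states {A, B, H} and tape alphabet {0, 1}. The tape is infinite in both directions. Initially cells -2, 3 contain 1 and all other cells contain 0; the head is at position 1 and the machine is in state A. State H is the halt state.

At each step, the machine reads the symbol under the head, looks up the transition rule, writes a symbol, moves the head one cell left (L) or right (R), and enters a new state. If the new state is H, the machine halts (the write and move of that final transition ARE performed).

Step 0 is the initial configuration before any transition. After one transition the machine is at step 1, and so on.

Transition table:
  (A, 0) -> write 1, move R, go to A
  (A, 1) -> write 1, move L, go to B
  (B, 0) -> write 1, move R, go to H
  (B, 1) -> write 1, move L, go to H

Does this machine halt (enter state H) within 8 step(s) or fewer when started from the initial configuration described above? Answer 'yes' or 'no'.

Step 1: in state A at pos 1, read 0 -> (A,0)->write 1,move R,goto A. Now: state=A, head=2, tape[-3..4]=01001010 (head:      ^)
Step 2: in state A at pos 2, read 0 -> (A,0)->write 1,move R,goto A. Now: state=A, head=3, tape[-3..4]=01001110 (head:       ^)
Step 3: in state A at pos 3, read 1 -> (A,1)->write 1,move L,goto B. Now: state=B, head=2, tape[-3..4]=01001110 (head:      ^)
Step 4: in state B at pos 2, read 1 -> (B,1)->write 1,move L,goto H. Now: state=H, head=1, tape[-3..4]=01001110 (head:     ^)
State H reached at step 4; 4 <= 8 -> yes

Answer: yes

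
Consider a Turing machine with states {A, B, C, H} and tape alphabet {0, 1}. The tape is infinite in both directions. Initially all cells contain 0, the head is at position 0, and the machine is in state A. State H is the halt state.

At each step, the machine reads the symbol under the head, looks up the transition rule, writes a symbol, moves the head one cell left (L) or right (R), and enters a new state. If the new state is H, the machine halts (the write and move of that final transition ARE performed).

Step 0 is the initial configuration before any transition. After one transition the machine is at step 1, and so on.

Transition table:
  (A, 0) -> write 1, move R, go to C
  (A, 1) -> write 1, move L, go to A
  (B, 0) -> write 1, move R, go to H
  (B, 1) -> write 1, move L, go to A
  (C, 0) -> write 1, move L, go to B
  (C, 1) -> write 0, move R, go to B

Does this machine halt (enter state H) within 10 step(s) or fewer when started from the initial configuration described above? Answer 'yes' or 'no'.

Step 1: in state A at pos 0, read 0 -> (A,0)->write 1,move R,goto C. Now: state=C, head=1, tape[-1..2]=0100 (head:   ^)
Step 2: in state C at pos 1, read 0 -> (C,0)->write 1,move L,goto B. Now: state=B, head=0, tape[-1..2]=0110 (head:  ^)
Step 3: in state B at pos 0, read 1 -> (B,1)->write 1,move L,goto A. Now: state=A, head=-1, tape[-2..2]=00110 (head:  ^)
Step 4: in state A at pos -1, read 0 -> (A,0)->write 1,move R,goto C. Now: state=C, head=0, tape[-2..2]=01110 (head:   ^)
Step 5: in state C at pos 0, read 1 -> (C,1)->write 0,move R,goto B. Now: state=B, head=1, tape[-2..2]=01010 (head:    ^)
Step 6: in state B at pos 1, read 1 -> (B,1)->write 1,move L,goto A. Now: state=A, head=0, tape[-2..2]=01010 (head:   ^)
Step 7: in state A at pos 0, read 0 -> (A,0)->write 1,move R,goto C. Now: state=C, head=1, tape[-2..2]=01110 (head:    ^)
Step 8: in state C at pos 1, read 1 -> (C,1)->write 0,move R,goto B. Now: state=B, head=2, tape[-2..3]=011000 (head:     ^)
Step 9: in state B at pos 2, read 0 -> (B,0)->write 1,move R,goto H. Now: state=H, head=3, tape[-2..4]=0110100 (head:      ^)
State H reached at step 9; 9 <= 10 -> yes

Answer: yes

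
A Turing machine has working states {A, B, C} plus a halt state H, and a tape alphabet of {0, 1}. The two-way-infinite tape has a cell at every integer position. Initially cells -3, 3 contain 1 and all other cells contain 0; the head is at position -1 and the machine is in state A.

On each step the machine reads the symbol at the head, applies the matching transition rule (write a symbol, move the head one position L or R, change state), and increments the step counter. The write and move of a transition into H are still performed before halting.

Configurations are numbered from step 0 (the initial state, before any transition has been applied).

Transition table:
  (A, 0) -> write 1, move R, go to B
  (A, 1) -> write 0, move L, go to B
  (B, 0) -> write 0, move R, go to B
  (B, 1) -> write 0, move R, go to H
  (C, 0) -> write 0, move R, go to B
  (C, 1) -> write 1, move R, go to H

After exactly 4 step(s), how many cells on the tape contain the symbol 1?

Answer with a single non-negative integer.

Step 1: in state A at pos -1, read 0 -> (A,0)->write 1,move R,goto B. Now: state=B, head=0, tape[-4..4]=010100010 (head:     ^)
Step 2: in state B at pos 0, read 0 -> (B,0)->write 0,move R,goto B. Now: state=B, head=1, tape[-4..4]=010100010 (head:      ^)
Step 3: in state B at pos 1, read 0 -> (B,0)->write 0,move R,goto B. Now: state=B, head=2, tape[-4..4]=010100010 (head:       ^)
Step 4: in state B at pos 2, read 0 -> (B,0)->write 0,move R,goto B. Now: state=B, head=3, tape[-4..4]=010100010 (head:        ^)
Cells containing 1 after step 4: {-3, -1, 3} -> 3 cell(s)

Answer: 3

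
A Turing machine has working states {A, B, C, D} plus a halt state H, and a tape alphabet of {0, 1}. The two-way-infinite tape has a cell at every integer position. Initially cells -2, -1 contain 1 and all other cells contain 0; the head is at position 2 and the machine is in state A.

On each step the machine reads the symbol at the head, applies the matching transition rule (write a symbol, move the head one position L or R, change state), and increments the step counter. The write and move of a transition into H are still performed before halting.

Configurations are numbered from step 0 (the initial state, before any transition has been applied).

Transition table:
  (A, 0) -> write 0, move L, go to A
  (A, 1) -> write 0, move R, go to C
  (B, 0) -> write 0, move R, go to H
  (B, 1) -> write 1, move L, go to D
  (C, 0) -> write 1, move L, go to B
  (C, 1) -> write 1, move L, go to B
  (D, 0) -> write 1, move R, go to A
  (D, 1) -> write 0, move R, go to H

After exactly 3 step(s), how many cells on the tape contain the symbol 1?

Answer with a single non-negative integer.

Answer: 2

Derivation:
Step 1: in state A at pos 2, read 0 -> (A,0)->write 0,move L,goto A. Now: state=A, head=1, tape[-3..3]=0110000 (head:     ^)
Step 2: in state A at pos 1, read 0 -> (A,0)->write 0,move L,goto A. Now: state=A, head=0, tape[-3..3]=0110000 (head:    ^)
Step 3: in state A at pos 0, read 0 -> (A,0)->write 0,move L,goto A. Now: state=A, head=-1, tape[-3..3]=0110000 (head:   ^)
Cells containing 1 after step 3: {-2, -1} -> 2 cell(s)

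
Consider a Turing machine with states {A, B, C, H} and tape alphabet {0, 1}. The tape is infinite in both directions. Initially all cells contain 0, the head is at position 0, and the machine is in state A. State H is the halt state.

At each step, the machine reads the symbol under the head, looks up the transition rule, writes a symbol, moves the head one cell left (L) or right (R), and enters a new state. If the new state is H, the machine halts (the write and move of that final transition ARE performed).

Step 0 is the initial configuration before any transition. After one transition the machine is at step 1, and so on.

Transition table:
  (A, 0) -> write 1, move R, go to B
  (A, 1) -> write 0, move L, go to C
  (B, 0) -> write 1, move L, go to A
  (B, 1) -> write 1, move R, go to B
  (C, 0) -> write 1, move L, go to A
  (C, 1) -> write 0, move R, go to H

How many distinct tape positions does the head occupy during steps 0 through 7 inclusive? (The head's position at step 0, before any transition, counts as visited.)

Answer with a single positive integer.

Step 1: in state A at pos 0, read 0 -> (A,0)->write 1,move R,goto B. Now: state=B, head=1, tape[-1..2]=0100 (head:   ^)
Step 2: in state B at pos 1, read 0 -> (B,0)->write 1,move L,goto A. Now: state=A, head=0, tape[-1..2]=0110 (head:  ^)
Step 3: in state A at pos 0, read 1 -> (A,1)->write 0,move L,goto C. Now: state=C, head=-1, tape[-2..2]=00010 (head:  ^)
Step 4: in state C at pos -1, read 0 -> (C,0)->write 1,move L,goto A. Now: state=A, head=-2, tape[-3..2]=001010 (head:  ^)
Step 5: in state A at pos -2, read 0 -> (A,0)->write 1,move R,goto B. Now: state=B, head=-1, tape[-3..2]=011010 (head:   ^)
Step 6: in state B at pos -1, read 1 -> (B,1)->write 1,move R,goto B. Now: state=B, head=0, tape[-3..2]=011010 (head:    ^)
Step 7: in state B at pos 0, read 0 -> (B,0)->write 1,move L,goto A. Now: state=A, head=-1, tape[-3..2]=011110 (head:   ^)
Head positions at steps 0..7: starting at 0, distinct positions visited = {-2, -1, 0, 1} -> 4 position(s)

Answer: 4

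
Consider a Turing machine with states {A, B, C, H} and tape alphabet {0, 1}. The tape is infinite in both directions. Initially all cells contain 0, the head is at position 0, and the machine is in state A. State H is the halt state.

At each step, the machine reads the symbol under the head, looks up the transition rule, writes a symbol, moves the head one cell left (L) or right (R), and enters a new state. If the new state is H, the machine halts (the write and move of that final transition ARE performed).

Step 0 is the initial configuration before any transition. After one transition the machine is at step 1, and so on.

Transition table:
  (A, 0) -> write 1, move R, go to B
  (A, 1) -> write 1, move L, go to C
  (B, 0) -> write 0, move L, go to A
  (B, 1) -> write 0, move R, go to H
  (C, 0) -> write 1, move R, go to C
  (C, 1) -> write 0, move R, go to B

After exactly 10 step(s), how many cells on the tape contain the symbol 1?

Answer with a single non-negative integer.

Step 1: in state A at pos 0, read 0 -> (A,0)->write 1,move R,goto B. Now: state=B, head=1, tape[-1..2]=0100 (head:   ^)
Step 2: in state B at pos 1, read 0 -> (B,0)->write 0,move L,goto A. Now: state=A, head=0, tape[-1..2]=0100 (head:  ^)
Step 3: in state A at pos 0, read 1 -> (A,1)->write 1,move L,goto C. Now: state=C, head=-1, tape[-2..2]=00100 (head:  ^)
Step 4: in state C at pos -1, read 0 -> (C,0)->write 1,move R,goto C. Now: state=C, head=0, tape[-2..2]=01100 (head:   ^)
Step 5: in state C at pos 0, read 1 -> (C,1)->write 0,move R,goto B. Now: state=B, head=1, tape[-2..2]=01000 (head:    ^)
Step 6: in state B at pos 1, read 0 -> (B,0)->write 0,move L,goto A. Now: state=A, head=0, tape[-2..2]=01000 (head:   ^)
Step 7: in state A at pos 0, read 0 -> (A,0)->write 1,move R,goto B. Now: state=B, head=1, tape[-2..2]=01100 (head:    ^)
Step 8: in state B at pos 1, read 0 -> (B,0)->write 0,move L,goto A. Now: state=A, head=0, tape[-2..2]=01100 (head:   ^)
Step 9: in state A at pos 0, read 1 -> (A,1)->write 1,move L,goto C. Now: state=C, head=-1, tape[-2..2]=01100 (head:  ^)
Step 10: in state C at pos -1, read 1 -> (C,1)->write 0,move R,goto B. Now: state=B, head=0, tape[-2..2]=00100 (head:   ^)
Cells containing 1 after step 10: {0} -> 1 cell(s)

Answer: 1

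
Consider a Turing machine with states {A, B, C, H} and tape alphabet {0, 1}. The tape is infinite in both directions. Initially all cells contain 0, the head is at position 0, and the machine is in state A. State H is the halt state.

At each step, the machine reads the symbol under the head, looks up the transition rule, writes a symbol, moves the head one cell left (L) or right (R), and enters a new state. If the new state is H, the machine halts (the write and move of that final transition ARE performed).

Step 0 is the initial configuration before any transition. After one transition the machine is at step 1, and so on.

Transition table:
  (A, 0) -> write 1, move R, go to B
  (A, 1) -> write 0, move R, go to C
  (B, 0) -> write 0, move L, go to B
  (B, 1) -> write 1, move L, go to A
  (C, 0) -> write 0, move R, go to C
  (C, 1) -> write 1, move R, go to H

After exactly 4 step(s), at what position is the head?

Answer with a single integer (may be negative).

Answer: 0

Derivation:
Step 1: in state A at pos 0, read 0 -> (A,0)->write 1,move R,goto B. Now: state=B, head=1, tape[-1..2]=0100 (head:   ^)
Step 2: in state B at pos 1, read 0 -> (B,0)->write 0,move L,goto B. Now: state=B, head=0, tape[-1..2]=0100 (head:  ^)
Step 3: in state B at pos 0, read 1 -> (B,1)->write 1,move L,goto A. Now: state=A, head=-1, tape[-2..2]=00100 (head:  ^)
Step 4: in state A at pos -1, read 0 -> (A,0)->write 1,move R,goto B. Now: state=B, head=0, tape[-2..2]=01100 (head:   ^)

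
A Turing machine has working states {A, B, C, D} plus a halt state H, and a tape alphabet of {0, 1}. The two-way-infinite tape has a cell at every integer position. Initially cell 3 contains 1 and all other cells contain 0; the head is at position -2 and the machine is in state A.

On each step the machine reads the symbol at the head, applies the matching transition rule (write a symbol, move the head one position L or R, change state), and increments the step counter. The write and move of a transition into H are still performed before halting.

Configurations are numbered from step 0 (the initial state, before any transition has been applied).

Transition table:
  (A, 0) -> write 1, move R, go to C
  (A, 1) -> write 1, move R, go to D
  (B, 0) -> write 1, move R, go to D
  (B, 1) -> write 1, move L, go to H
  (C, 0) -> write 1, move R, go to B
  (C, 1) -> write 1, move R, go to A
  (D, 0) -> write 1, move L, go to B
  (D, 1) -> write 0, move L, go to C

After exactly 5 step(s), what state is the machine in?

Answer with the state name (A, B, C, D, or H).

Step 1: in state A at pos -2, read 0 -> (A,0)->write 1,move R,goto C. Now: state=C, head=-1, tape[-3..4]=01000010 (head:   ^)
Step 2: in state C at pos -1, read 0 -> (C,0)->write 1,move R,goto B. Now: state=B, head=0, tape[-3..4]=01100010 (head:    ^)
Step 3: in state B at pos 0, read 0 -> (B,0)->write 1,move R,goto D. Now: state=D, head=1, tape[-3..4]=01110010 (head:     ^)
Step 4: in state D at pos 1, read 0 -> (D,0)->write 1,move L,goto B. Now: state=B, head=0, tape[-3..4]=01111010 (head:    ^)
Step 5: in state B at pos 0, read 1 -> (B,1)->write 1,move L,goto H. Now: state=H, head=-1, tape[-3..4]=01111010 (head:   ^)

Answer: H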